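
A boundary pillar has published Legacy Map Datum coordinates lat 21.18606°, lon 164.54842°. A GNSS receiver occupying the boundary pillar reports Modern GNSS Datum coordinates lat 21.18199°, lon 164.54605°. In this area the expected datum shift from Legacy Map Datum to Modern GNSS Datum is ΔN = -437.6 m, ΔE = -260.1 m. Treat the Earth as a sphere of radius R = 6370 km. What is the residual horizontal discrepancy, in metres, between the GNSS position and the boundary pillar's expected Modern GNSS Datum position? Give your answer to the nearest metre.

Observed coordinate differences: Δφ = -0.00407°, Δλ = -0.00237°.
Converting to metres (1° lat = 111177 m, cos φ = 0.932412): observed ΔN = -452.5 m, observed ΔE = -245.7 m.
Subtracting the expected shift leaves a residual of -452.5 − (-437.6) = -14.9 m north and -245.7 − (-260.1) = 14.4 m east.
Residual distance = √((-14.9)² + 14.4²) = 20.7 m.

21 m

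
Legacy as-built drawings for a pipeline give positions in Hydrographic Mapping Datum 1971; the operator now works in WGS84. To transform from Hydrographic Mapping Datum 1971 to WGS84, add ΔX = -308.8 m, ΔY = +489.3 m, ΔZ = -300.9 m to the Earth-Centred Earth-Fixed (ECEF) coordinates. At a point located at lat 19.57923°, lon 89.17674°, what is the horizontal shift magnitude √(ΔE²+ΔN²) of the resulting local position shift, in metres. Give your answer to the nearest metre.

546 m

At φ = 19.57923°, λ = 89.17674°: sin φ = 0.335110, cos φ = 0.942179, sin λ = 0.999897, cos λ = 0.014368.
ΔE = −sin λ·ΔX + cos λ·ΔY = −(0.999897)·(-308.8) + (0.014368)·(489.3) = 315.80 m.
ΔN = −sin φ cos λ·ΔX − sin φ sin λ·ΔY + cos φ·ΔZ = −(0.335110)(0.014368)(-308.8) − (0.335110)(0.999897)(489.3) + (0.942179)(-300.9) = -445.97 m.
Horizontal magnitude = √(ΔE² + ΔN²) = √(315.80² + (-445.97)²) = 546.46 m.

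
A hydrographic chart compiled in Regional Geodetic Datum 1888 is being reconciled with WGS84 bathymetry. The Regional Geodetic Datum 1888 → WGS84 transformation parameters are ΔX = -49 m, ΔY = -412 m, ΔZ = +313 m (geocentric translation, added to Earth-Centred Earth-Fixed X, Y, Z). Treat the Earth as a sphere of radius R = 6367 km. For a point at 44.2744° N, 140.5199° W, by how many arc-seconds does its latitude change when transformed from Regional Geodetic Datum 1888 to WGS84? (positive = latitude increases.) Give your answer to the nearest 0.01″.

sin φ = 0.698095, cos φ = 0.716005, sin λ = -0.635810, cos λ = -0.771845.
North component: ΔN = −sin φ cos λ·ΔX − sin φ sin λ·ΔY + cos φ·ΔZ = −(0.698095)(-0.771845)(-49) − (0.698095)(-0.635810)(-412) + (0.716005)(313) = 14.84 m.
1° of latitude spans πR/180 = 111125 m, so Δφ = 14.84 / 111125 × 3600 = 0.481″.

Δφ = 0.48″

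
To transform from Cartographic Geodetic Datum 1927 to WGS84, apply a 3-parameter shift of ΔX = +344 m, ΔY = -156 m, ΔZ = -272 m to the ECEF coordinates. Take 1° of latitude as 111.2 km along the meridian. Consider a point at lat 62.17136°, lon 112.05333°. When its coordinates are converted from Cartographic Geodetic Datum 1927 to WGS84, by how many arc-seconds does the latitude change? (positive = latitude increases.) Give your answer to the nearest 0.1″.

sin φ = 0.884348, cos φ = 0.466829, sin λ = 0.926835, cos λ = -0.375469.
North component: ΔN = −sin φ cos λ·ΔX − sin φ sin λ·ΔY + cos φ·ΔZ = −(0.884348)(-0.375469)(344) − (0.884348)(0.926835)(-156) + (0.466829)(-272) = 115.11 m.
1° of latitude spans 111200 m, so Δφ = 115.11 / 111200 × 3600 = 3.727″.

Δφ = 3.7″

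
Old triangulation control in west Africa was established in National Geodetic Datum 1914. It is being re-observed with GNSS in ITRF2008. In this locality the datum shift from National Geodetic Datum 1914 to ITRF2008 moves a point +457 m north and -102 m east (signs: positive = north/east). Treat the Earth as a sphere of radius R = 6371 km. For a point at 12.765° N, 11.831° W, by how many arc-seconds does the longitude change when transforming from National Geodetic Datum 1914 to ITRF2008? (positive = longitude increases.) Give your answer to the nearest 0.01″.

At latitude 12.765°, cos φ = 0.975285.
One radian of longitude at latitude φ spans R cos φ, so Δλ = ΔE / (R cos φ) = -102.0 / (6371000 × 0.975285) = -1.6416e-05 rad = -3.386″.

Δλ = -3.39″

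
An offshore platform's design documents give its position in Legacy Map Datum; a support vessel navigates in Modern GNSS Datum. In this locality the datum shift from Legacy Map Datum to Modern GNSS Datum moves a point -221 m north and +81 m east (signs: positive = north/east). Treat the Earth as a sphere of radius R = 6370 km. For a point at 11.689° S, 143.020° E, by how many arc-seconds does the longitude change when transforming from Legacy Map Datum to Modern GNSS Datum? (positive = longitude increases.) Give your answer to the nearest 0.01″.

Δλ = 2.68″

At latitude -11.689°, cos φ = 0.979262.
One radian of longitude at latitude φ spans R cos φ, so Δλ = ΔE / (R cos φ) = 81.0 / (6370000 × 0.979262) = 1.2985e-05 rad = 2.678″.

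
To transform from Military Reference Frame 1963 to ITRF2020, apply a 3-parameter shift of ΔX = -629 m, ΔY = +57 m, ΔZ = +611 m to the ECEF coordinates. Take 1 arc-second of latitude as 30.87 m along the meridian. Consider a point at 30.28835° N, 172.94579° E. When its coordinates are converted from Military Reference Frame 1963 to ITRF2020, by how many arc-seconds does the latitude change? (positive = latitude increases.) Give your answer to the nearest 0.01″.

Δφ = 6.78″

sin φ = 0.504352, cos φ = 0.863498, sin λ = 0.122808, cos λ = -0.992430.
North component: ΔN = −sin φ cos λ·ΔX − sin φ sin λ·ΔY + cos φ·ΔZ = −(0.504352)(-0.992430)(-629) − (0.504352)(0.122808)(57) + (0.863498)(611) = 209.23 m.
1° of latitude spans 3600 × 30.87 = 111132 m, so Δφ = 209.23 / 111132 × 3600 = 6.778″.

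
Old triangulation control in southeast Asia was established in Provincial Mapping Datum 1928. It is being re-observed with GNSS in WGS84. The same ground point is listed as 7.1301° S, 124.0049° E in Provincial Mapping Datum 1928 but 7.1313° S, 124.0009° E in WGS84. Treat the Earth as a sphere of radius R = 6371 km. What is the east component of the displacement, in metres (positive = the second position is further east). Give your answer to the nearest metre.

ΔE = -441 m

Δφ = -7.1313° − -7.1301° = -0.0012°; Δλ = 124.0009° − 124.0049° = -0.0040°.
1° along a meridian = πR/180 = 111195 m.
ΔN = Δφ × 111195 = -133.4 m; ΔE = Δλ × 111195 × cos(-7.1301°) = -0.0040 × 111195 × 0.992267 = -441.3 m.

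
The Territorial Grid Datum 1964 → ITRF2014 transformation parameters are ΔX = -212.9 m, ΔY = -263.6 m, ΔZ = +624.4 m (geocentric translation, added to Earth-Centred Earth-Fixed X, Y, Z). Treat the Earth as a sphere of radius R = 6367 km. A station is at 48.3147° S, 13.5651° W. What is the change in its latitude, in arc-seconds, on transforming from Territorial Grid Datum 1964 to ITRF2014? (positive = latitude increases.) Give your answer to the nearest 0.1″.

Δφ = 9.9″

sin φ = -0.746809, cos φ = 0.665039, sin λ = -0.234550, cos λ = 0.972104.
North component: ΔN = −sin φ cos λ·ΔX − sin φ sin λ·ΔY + cos φ·ΔZ = −(-0.746809)(0.972104)(-212.9) − (-0.746809)(-0.234550)(-263.6) + (0.665039)(624.4) = 306.86 m.
1° of latitude spans πR/180 = 111125 m, so Δφ = 306.86 / 111125 × 3600 = 9.941″.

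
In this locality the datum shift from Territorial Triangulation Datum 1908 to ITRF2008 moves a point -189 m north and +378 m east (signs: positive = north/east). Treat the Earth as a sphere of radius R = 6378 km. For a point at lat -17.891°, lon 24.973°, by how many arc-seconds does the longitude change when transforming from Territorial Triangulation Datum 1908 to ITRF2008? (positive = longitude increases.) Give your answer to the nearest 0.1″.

Δλ = 12.8″

At latitude -17.891°, cos φ = 0.951643.
One radian of longitude at latitude φ spans R cos φ, so Δλ = ΔE / (R cos φ) = 378.0 / (6378000 × 0.951643) = 6.2278e-05 rad = 12.846″.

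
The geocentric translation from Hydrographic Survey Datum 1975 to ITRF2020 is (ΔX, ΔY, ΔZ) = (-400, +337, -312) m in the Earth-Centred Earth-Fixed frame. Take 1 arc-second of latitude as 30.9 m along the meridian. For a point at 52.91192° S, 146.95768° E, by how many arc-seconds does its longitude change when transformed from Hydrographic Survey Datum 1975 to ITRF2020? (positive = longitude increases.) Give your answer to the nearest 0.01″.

Δλ = -3.46″

sin φ = -0.797709, cos φ = 0.603042, sin λ = 0.545258, cos λ = -0.838268.
East component: ΔE = −sin λ·ΔX + cos λ·ΔY = −(0.545258)(-400) + (-0.838268)(337) = -64.39 m.
1° of latitude spans 3600 × 30.90 = 111240 m; at latitude φ, 1° of longitude spans that × cos φ = 67082.4 m, so Δλ = -64.39 / 67082.4 × 3600 = -3.456″.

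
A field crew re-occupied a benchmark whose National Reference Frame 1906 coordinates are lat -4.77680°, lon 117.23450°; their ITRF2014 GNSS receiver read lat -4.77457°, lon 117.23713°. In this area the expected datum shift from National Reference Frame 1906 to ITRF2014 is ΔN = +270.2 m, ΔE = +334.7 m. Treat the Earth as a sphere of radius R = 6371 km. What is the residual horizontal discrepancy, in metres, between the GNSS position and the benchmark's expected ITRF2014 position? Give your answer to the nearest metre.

49 m

Observed coordinate differences: Δφ = +0.00223°, Δλ = +0.00263°.
Converting to metres (1° lat = 111195 m, cos φ = 0.996527): observed ΔN = 248.0 m, observed ΔE = 291.4 m.
Subtracting the expected shift leaves a residual of 248.0 − (270.2) = -22.2 m north and 291.4 − (334.7) = -43.3 m east.
Residual distance = √((-22.2)² + (-43.3)²) = 48.7 m.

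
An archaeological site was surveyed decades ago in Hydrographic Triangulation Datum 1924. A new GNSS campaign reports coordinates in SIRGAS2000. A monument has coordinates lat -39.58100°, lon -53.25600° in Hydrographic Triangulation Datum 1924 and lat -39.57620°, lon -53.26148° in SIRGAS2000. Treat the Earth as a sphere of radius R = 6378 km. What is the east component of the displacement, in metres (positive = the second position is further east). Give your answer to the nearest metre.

ΔE = -470 m

Δφ = -39.57620° − -39.58100° = +0.00480°; Δλ = -53.26148° − -53.25600° = -0.00548°.
1° along a meridian = πR/180 = 111317 m.
ΔN = Δφ × 111317 = 534.3 m; ΔE = Δλ × 111317 × cos(-39.58100°) = -0.00548 × 111317 × 0.770725 = -470.2 m.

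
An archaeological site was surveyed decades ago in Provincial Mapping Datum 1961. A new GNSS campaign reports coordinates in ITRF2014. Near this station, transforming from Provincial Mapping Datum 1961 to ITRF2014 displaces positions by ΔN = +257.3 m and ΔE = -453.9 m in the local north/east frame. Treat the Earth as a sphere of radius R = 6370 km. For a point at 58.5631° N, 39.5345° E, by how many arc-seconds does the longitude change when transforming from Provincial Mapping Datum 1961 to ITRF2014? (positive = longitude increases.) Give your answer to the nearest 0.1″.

At latitude 58.5631°, cos φ = 0.521559.
One radian of longitude at latitude φ spans R cos φ, so Δλ = ΔE / (R cos φ) = -453.9 / (6370000 × 0.521559) = -1.3662e-04 rad = -28.180″.

Δλ = -28.2″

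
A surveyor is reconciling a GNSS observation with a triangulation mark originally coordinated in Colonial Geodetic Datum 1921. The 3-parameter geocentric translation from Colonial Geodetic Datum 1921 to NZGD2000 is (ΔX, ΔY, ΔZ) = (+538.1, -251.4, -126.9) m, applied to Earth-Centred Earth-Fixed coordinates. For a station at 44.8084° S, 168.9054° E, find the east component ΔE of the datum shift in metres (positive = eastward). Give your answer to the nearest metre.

At φ = -44.8084°, λ = 168.9054°: sin φ = -0.704738, cos φ = 0.709467, sin λ = 0.192429, cos λ = -0.981311.
ΔE = −sin λ·ΔX + cos λ·ΔY = −(0.192429)·(538.1) + (-0.981311)·(-251.4) = 143.16 m.

ΔE = 143 m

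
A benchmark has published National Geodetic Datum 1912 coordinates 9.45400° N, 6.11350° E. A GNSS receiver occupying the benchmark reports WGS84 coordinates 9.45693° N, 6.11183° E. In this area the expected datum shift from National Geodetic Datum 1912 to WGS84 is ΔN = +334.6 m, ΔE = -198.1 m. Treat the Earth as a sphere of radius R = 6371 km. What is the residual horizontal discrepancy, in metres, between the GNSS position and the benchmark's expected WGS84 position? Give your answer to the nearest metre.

Observed coordinate differences: Δφ = +0.00293°, Δλ = -0.00167°.
Converting to metres (1° lat = 111195 m, cos φ = 0.986418): observed ΔN = 325.8 m, observed ΔE = -183.2 m.
Subtracting the expected shift leaves a residual of 325.8 − (334.6) = -8.8 m north and -183.2 − (-198.1) = 14.9 m east.
Residual distance = √((-8.8)² + 14.9²) = 17.3 m.

17 m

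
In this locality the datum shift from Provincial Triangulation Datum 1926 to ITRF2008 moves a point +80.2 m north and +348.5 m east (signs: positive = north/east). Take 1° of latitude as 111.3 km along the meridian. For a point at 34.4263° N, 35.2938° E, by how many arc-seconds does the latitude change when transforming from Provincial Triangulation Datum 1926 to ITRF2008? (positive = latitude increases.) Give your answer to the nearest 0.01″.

1° of latitude = 111.3 km, so Δφ = 80.2 / 111300 = 0.0007206° = 2.594″.

Δφ = 2.59″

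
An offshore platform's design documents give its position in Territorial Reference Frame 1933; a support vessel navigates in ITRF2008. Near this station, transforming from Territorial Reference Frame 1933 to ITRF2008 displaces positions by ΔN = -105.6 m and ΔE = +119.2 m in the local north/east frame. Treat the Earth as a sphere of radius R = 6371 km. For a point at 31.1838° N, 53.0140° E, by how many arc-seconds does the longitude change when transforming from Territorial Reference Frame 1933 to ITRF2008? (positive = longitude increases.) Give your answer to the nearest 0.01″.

At latitude 31.1838°, cos φ = 0.855511.
One radian of longitude at latitude φ spans R cos φ, so Δλ = ΔE / (R cos φ) = 119.2 / (6371000 × 0.855511) = 2.1870e-05 rad = 4.511″.

Δλ = 4.51″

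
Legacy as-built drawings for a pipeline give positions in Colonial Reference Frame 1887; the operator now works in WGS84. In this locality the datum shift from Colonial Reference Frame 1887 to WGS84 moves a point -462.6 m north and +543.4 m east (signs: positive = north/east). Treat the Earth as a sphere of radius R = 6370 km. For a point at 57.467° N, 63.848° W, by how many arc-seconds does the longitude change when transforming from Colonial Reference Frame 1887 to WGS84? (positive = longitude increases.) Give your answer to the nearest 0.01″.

Δλ = 32.72″

At latitude 57.467°, cos φ = 0.537785.
One radian of longitude at latitude φ spans R cos φ, so Δλ = ΔE / (R cos φ) = 543.4 / (6370000 × 0.537785) = 1.5862e-04 rad = 32.719″.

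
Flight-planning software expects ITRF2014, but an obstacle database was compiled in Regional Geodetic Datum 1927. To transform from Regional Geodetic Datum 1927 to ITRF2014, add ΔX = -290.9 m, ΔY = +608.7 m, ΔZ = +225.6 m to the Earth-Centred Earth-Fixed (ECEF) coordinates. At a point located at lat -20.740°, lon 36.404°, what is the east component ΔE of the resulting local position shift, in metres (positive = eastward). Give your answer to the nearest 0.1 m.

The local east axis at (φ, λ) is (−sin λ, cos λ, 0), so ΔE = −sin(36.404°)·(-290.9) + cos(36.404°)·608.7 = 662.56 m.

ΔE = 662.6 m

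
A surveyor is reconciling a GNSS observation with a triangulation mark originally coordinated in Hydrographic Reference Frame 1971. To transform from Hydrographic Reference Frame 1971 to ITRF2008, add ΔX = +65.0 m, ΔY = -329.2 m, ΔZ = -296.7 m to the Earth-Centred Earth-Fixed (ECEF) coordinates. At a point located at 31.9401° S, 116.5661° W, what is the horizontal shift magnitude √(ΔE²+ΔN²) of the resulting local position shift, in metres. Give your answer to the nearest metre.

The local east axis at (φ, λ) is (−sin λ, cos λ, 0), so ΔE = −sin(-116.5661°)·65.0 + cos(-116.5661°)·(-329.2) = 205.37 m.
The local north axis is (−sin φ cos λ, −sin φ sin λ, cos φ), giving ΔN = -15.379 + 155.770 − 251.780 = -111.39 m.
Horizontal magnitude = √(ΔE² + ΔN²) = √(205.37² + (-111.39)²) = 233.63 m.

234 m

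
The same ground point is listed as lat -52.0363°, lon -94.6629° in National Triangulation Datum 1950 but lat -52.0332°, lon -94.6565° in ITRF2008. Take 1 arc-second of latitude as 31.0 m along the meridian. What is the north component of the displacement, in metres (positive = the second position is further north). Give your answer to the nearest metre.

Δφ = -52.0332° − -52.0363° = +0.0031°; Δλ = -94.6565° − -94.6629° = +0.0064°.
1° of latitude = 3600 × 31.00 = 111600 m.
ΔN = Δφ × 111600 = 346.0 m; ΔE = Δλ × 111600 × cos(-52.0363°) = +0.0064 × 111600 × 0.615162 = 439.4 m.

ΔN = 346 m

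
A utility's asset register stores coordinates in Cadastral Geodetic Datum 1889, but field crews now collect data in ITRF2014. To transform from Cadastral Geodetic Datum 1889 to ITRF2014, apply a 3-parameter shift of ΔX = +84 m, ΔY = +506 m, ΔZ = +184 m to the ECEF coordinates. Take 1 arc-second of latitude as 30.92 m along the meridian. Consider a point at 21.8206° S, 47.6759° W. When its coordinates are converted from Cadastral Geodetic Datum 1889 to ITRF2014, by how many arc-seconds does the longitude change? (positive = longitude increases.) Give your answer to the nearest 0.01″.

sin φ = -0.371702, cos φ = 0.928352, sin λ = -0.739348, cos λ = 0.673324.
East component: ΔE = −sin λ·ΔX + cos λ·ΔY = −(-0.739348)(84) + (0.673324)(506) = 402.81 m.
1° of latitude spans 3600 × 30.92 = 111312 m; at latitude φ, 1° of longitude spans that × cos φ = 103336.7 m, so Δλ = 402.81 / 103336.7 × 3600 = 14.033″.

Δλ = 14.03″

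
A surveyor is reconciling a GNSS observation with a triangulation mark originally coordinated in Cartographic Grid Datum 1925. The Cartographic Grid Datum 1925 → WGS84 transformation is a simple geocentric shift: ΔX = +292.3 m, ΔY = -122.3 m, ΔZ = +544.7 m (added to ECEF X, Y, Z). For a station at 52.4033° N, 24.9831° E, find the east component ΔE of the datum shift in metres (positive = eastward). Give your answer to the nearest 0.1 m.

At φ = 52.4033°, λ = 24.9831°: sin φ = 0.792325, cos φ = 0.610100, sin λ = 0.422351, cos λ = 0.906432.
ΔE = −sin λ·ΔX + cos λ·ΔY = −(0.422351)·(292.3) + (0.906432)·(-122.3) = -234.31 m.

ΔE = -234.3 m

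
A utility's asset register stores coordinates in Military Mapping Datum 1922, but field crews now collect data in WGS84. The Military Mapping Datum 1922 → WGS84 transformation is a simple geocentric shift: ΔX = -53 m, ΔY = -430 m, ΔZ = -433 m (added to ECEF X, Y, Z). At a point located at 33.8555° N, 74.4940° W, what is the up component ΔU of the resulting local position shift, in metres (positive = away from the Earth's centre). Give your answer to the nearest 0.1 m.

ΔU = 91.1 m

At φ = 33.8555°, λ = -74.4940°: sin φ = 0.557100, cos φ = 0.830445, sin λ = -0.963602, cos λ = 0.267339.
ΔU = cos φ cos λ·ΔX + cos φ sin λ·ΔY + sin φ·ΔZ = (0.830445)(0.267339)(-53) + (0.830445)(-0.963602)(-430) + (0.557100)(-433) = 91.10 m.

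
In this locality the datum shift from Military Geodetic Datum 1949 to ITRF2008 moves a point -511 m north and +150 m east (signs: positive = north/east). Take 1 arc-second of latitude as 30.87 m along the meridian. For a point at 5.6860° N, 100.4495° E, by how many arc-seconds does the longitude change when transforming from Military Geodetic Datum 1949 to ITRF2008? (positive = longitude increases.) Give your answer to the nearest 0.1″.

At latitude 5.6860°, cos φ = 0.995080.
1″ of longitude at this latitude = 30.87 × cos φ = 30.7181 m, so Δλ = 150.0 / 30.7181 = 4.883″.

Δλ = 4.9″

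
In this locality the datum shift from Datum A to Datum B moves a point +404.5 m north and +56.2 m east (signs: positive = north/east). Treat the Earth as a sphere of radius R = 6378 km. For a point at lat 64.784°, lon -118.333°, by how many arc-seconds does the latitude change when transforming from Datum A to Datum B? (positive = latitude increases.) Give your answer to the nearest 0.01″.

Δφ = 13.08″

On a sphere of radius R, 1 rad of latitude = R, so Δφ = ΔN / R = 404.5 / 6378000 = 6.3421e-05 rad = 13.082″.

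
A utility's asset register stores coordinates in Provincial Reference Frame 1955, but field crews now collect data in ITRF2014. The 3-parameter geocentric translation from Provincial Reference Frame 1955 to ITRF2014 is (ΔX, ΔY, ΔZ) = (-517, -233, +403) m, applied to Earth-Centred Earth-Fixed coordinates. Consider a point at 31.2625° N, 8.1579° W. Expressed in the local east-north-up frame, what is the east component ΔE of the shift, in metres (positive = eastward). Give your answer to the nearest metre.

ΔE = -304 m

The local east axis at (φ, λ) is (−sin λ, cos λ, 0), so ΔE = −sin(-8.1579°)·(-517) + cos(-8.1579°)·(-233) = -304.01 m.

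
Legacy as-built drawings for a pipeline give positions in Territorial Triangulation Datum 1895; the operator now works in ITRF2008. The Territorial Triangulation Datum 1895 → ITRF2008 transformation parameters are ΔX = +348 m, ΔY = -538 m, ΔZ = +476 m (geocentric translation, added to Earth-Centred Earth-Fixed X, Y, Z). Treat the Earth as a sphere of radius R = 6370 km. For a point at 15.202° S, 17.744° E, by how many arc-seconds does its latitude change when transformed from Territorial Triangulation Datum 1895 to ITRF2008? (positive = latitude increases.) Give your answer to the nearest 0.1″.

Δφ = 16.3″

sin φ = -0.262223, cos φ = 0.965007, sin λ = 0.304765, cos λ = 0.952428.
North component: ΔN = −sin φ cos λ·ΔX − sin φ sin λ·ΔY + cos φ·ΔZ = −(-0.262223)(0.952428)(348) − (-0.262223)(0.304765)(-538) + (0.965007)(476) = 503.26 m.
1° of latitude spans πR/180 = 111177 m, so Δφ = 503.26 / 111177 × 3600 = 16.296″.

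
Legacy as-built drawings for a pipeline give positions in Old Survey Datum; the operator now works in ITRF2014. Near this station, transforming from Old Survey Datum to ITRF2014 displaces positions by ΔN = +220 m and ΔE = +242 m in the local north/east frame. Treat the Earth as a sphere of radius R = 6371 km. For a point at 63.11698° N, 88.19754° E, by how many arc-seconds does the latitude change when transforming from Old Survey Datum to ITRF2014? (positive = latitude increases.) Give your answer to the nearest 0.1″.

On a sphere of radius R, 1 rad of latitude = R, so Δφ = ΔN / R = 220.0 / 6371000 = 3.4531e-05 rad = 7.123″.

Δφ = 7.1″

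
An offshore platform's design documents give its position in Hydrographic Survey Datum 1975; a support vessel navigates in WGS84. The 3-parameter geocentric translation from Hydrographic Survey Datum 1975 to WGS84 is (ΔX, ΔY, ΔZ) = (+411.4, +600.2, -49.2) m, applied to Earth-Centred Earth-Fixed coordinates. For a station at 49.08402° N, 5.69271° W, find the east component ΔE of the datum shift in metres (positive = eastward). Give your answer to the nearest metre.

ΔE = 638 m

At φ = 49.08402°, λ = -5.69271°: sin φ = 0.755671, cos φ = 0.654952, sin λ = -0.099193, cos λ = 0.995068.
ΔE = −sin λ·ΔX + cos λ·ΔY = −(-0.099193)·(411.4) + (0.995068)·(600.2) = 638.05 m.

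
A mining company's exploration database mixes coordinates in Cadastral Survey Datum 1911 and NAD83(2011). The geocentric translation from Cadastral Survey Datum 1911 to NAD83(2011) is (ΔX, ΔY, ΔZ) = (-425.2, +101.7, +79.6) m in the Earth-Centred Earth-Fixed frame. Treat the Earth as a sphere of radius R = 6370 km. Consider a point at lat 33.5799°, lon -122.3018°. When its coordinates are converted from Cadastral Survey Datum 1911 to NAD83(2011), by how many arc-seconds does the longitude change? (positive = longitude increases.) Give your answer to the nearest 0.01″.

Δλ = -16.08″

sin φ = 0.553099, cos φ = 0.833115, sin λ = -0.845245, cos λ = -0.534379.
East component: ΔE = −sin λ·ΔX + cos λ·ΔY = −(-0.845245)(-425.2) + (-0.534379)(101.7) = -413.74 m.
1° of latitude spans πR/180 = 111177 m; at latitude φ, 1° of longitude spans that × cos φ = 92623.7 m, so Δλ = -413.74 / 92623.7 × 3600 = -16.081″.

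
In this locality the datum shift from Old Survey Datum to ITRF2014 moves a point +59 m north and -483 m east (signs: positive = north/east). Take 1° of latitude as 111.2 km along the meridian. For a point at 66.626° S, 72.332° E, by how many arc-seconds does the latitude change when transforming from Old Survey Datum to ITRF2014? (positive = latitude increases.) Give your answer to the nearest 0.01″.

Δφ = 1.91″

1° of latitude = 111.2 km, so Δφ = 59.0 / 111200 = 0.0005306° = 1.910″.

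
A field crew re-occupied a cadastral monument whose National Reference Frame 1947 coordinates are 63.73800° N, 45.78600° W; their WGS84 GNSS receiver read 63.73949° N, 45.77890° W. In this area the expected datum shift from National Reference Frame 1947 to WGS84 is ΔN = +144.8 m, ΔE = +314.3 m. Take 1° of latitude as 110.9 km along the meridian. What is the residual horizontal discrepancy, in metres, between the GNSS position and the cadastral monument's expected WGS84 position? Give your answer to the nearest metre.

40 m

Observed coordinate differences: Δφ = +0.00149°, Δλ = +0.00710°.
Converting to metres (1° lat = 110900 m, cos φ = 0.442477): observed ΔN = 165.2 m, observed ΔE = 348.4 m.
Subtracting the expected shift leaves a residual of 165.2 − (144.8) = 20.4 m north and 348.4 − (314.3) = 34.1 m east.
Residual distance = √(20.4² + 34.1²) = 39.8 m.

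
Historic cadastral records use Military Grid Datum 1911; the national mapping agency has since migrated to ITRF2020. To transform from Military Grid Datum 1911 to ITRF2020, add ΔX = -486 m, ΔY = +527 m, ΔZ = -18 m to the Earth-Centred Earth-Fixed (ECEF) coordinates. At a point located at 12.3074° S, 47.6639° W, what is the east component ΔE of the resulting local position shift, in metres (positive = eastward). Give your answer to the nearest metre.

At φ = -12.3074°, λ = -47.6639°: sin φ = -0.213157, cos φ = 0.977018, sin λ = -0.739207, cos λ = 0.673478.
ΔE = −sin λ·ΔX + cos λ·ΔY = −(-0.739207)·(-486) + (0.673478)·(527) = -4.33 m.

ΔE = -4 m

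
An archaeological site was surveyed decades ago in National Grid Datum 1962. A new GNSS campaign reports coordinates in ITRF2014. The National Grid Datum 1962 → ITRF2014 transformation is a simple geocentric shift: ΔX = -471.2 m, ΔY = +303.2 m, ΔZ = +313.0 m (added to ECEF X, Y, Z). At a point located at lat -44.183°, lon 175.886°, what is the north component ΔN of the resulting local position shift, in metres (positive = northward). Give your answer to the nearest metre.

ΔN = 567 m

At φ = -44.183°, λ = 175.886°: sin φ = -0.696952, cos φ = 0.717117, sin λ = 0.071741, cos λ = -0.997423.
ΔN = −sin φ cos λ·ΔX − sin φ sin λ·ΔY + cos φ·ΔZ = −(-0.696952)(-0.997423)(-471.2) − (-0.696952)(0.071741)(303.2) + (0.717117)(313.0) = 567.18 m.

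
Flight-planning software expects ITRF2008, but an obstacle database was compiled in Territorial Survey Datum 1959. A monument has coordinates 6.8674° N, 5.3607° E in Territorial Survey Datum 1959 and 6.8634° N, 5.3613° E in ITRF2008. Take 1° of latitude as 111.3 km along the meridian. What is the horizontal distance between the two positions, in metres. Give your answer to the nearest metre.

450 m

Δφ = 6.8634° − 6.8674° = -0.0040°; Δλ = 5.3613° − 5.3607° = +0.0006°.
ΔN = Δφ × 111300 = -445.2 m; ΔE = Δλ × 111300 × cos(6.8674°) = +0.0006 × 111300 × 0.992826 = 66.3 m.
Distance = √(ΔE² + ΔN²) = √(66.3² + (-445.2)²) = 450.1 m.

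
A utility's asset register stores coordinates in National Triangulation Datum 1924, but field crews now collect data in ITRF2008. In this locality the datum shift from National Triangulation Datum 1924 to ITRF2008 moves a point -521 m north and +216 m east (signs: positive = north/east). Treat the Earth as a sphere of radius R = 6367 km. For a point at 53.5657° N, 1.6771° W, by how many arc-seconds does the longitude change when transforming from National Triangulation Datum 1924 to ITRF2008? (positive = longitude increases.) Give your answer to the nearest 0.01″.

Δλ = 11.78″

At latitude 53.5657°, cos φ = 0.593901.
One radian of longitude at latitude φ spans R cos φ, so Δλ = ΔE / (R cos φ) = 216.0 / (6367000 × 0.593901) = 5.7122e-05 rad = 11.782″.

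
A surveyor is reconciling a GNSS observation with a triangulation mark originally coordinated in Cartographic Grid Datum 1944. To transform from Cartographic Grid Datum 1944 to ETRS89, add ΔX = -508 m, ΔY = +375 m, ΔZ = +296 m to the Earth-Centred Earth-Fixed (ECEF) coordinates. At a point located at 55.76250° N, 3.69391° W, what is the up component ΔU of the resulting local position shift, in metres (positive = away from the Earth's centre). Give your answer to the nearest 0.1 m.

At φ = 55.76250°, λ = -3.69391°: sin φ = 0.826713, cos φ = 0.562625, sin λ = -0.064426, cos λ = 0.997922.
ΔU = cos φ cos λ·ΔX + cos φ sin λ·ΔY + sin φ·ΔZ = (0.562625)(0.997922)(-508) + (0.562625)(-0.064426)(375) + (0.826713)(296) = -54.11 m.

ΔU = -54.1 m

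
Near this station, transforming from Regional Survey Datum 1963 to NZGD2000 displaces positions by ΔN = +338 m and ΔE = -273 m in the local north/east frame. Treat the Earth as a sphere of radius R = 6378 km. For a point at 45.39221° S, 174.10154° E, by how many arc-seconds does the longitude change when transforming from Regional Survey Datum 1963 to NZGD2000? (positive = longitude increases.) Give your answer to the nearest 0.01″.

At latitude -45.39221°, cos φ = 0.702250.
One radian of longitude at latitude φ spans R cos φ, so Δλ = ΔE / (R cos φ) = -273.0 / (6378000 × 0.702250) = -6.0952e-05 rad = -12.572″.

Δλ = -12.57″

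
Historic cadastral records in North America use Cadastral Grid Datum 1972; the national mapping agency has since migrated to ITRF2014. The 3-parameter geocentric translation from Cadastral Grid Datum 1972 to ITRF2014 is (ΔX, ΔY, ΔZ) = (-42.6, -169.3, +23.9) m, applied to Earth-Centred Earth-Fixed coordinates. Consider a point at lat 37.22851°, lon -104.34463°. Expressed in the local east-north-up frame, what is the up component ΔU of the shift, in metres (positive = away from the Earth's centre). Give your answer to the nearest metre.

ΔU = 153 m

The local up (radial) axis is (cos φ cos λ, cos φ sin λ, sin φ), giving ΔU = 8.404 + 130.599 + 14.459 = 153.46 m.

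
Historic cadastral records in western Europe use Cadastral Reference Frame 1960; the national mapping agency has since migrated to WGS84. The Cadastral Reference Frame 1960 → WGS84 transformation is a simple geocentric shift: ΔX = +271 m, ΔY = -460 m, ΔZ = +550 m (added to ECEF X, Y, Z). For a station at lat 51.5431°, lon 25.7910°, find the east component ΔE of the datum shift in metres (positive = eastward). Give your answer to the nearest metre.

The local east axis at (φ, λ) is (−sin λ, cos λ, 0), so ΔE = −sin(25.7910°)·271 + cos(25.7910°)·(-460) = -532.09 m.

ΔE = -532 m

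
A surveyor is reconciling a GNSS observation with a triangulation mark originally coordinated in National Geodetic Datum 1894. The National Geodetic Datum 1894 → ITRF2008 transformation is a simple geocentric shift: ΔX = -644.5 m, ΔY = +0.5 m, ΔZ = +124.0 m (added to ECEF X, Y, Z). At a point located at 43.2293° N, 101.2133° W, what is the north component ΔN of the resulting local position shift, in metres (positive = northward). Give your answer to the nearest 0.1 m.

The local north axis is (−sin φ cos λ, −sin φ sin λ, cos φ), giving ΔN = -85.842 + 0.336 + 90.349 = 4.84 m.

ΔN = 4.8 m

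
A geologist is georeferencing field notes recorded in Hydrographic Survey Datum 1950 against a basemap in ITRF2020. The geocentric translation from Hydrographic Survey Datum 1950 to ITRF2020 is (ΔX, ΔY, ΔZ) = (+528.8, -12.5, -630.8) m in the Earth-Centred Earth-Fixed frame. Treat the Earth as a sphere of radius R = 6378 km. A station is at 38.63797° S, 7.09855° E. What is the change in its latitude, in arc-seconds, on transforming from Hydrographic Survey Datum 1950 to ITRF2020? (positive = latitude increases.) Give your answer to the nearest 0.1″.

sin φ = -0.624397, cos φ = 0.781107, sin λ = 0.123576, cos λ = 0.992335.
North component: ΔN = −sin φ cos λ·ΔX − sin φ sin λ·ΔY + cos φ·ΔZ = −(-0.624397)(0.992335)(528.8) − (-0.624397)(0.123576)(-12.5) + (0.781107)(-630.8) = -166.04 m.
1° of latitude spans πR/180 = 111317 m, so Δφ = -166.04 / 111317 × 3600 = -5.370″.

Δφ = -5.4″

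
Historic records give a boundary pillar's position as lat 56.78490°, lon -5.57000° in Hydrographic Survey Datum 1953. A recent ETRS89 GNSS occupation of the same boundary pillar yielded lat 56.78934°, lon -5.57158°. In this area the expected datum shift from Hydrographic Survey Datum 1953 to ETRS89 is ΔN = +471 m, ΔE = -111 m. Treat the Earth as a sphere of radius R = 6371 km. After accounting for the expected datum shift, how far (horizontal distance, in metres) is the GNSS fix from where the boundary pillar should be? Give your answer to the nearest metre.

Observed coordinate differences: Δφ = +0.00444°, Δλ = -0.00158°.
Converting to metres (1° lat = 111195 m, cos φ = 0.547784): observed ΔN = 493.7 m, observed ΔE = -96.2 m.
Subtracting the expected shift leaves a residual of 493.7 − (471) = 22.7 m north and -96.2 − (-111) = 14.8 m east.
Residual distance = √(22.7² + 14.8²) = 27.1 m.

27 m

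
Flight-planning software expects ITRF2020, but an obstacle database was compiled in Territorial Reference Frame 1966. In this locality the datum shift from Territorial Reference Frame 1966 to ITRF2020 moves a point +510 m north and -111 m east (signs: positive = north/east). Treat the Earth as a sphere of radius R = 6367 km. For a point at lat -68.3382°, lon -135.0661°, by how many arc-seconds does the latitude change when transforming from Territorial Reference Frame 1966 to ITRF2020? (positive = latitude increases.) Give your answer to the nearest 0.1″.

Δφ = 16.5″

On a sphere of radius R, 1 rad of latitude = R, so Δφ = ΔN / R = 510.0 / 6367000 = 8.0101e-05 rad = 16.522″.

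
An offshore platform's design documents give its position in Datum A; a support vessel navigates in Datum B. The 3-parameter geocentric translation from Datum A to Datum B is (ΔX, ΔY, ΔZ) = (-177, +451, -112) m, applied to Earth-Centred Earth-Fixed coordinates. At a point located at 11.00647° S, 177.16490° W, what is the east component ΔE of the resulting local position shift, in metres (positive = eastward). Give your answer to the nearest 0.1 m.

At φ = -11.00647°, λ = -177.16490°: sin φ = -0.190920, cos φ = 0.981606, sin λ = -0.049462, cos λ = -0.998776.
ΔE = −sin λ·ΔX + cos λ·ΔY = −(-0.049462)·(-177) + (-0.998776)·(451) = -459.20 m.

ΔE = -459.2 m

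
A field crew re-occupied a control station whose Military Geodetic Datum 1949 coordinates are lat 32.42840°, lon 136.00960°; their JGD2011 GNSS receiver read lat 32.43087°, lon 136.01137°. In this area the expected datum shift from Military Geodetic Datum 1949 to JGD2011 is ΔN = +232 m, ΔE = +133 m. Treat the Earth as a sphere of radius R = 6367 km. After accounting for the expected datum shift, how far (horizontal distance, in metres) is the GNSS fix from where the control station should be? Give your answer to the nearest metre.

54 m

Observed coordinate differences: Δφ = +0.00247°, Δλ = +0.00177°.
Converting to metres (1° lat = 111125 m, cos φ = 0.844062): observed ΔN = 274.5 m, observed ΔE = 166.0 m.
Subtracting the expected shift leaves a residual of 274.5 − (232) = 42.5 m north and 166.0 − (133) = 33.0 m east.
Residual distance = √(42.5² + 33.0²) = 53.8 m.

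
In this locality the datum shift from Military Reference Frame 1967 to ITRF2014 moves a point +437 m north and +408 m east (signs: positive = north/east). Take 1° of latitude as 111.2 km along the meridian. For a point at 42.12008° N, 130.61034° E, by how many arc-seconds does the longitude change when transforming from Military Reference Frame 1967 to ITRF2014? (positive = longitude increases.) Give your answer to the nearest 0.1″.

At latitude 42.12008°, cos φ = 0.741741.
1° of longitude at this latitude = 111.2 × cos φ = 82.48 km, so Δλ = 408.0 / 82481.6 = 0.0049466° = 17.808″.

Δλ = 17.8″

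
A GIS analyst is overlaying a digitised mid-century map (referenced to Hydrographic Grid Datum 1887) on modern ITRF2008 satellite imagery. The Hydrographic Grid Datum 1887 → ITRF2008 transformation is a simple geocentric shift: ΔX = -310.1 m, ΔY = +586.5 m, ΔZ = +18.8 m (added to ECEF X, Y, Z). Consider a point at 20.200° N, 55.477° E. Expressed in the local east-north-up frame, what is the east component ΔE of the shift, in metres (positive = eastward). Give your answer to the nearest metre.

ΔE = 588 m

At φ = 20.200°, λ = 55.477°: sin φ = 0.345298, cos φ = 0.938493, sin λ = 0.823899, cos λ = 0.566737.
ΔE = −sin λ·ΔX + cos λ·ΔY = −(0.823899)·(-310.1) + (0.566737)·(586.5) = 587.88 m.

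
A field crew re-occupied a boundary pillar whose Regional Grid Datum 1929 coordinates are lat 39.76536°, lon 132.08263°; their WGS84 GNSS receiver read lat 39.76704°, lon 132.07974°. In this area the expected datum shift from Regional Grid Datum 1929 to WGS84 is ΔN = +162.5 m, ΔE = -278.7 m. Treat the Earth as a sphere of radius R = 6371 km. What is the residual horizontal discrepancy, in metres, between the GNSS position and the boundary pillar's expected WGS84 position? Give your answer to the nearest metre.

Observed coordinate differences: Δφ = +0.00168°, Δλ = -0.00289°.
Converting to metres (1° lat = 111195 m, cos φ = 0.768670): observed ΔN = 186.8 m, observed ΔE = -247.0 m.
Subtracting the expected shift leaves a residual of 186.8 − (162.5) = 24.3 m north and -247.0 − (-278.7) = 31.7 m east.
Residual distance = √(24.3² + 31.7²) = 39.9 m.

40 m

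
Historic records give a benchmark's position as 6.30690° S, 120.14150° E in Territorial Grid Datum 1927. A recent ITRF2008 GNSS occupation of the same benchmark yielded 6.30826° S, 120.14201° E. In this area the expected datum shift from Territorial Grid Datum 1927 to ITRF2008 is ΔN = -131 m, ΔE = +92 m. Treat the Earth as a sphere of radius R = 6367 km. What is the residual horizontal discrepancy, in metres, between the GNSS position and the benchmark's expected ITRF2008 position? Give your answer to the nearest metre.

41 m

Observed coordinate differences: Δφ = -0.00136°, Δλ = +0.00051°.
Converting to metres (1° lat = 111125 m, cos φ = 0.993948): observed ΔN = -151.1 m, observed ΔE = 56.3 m.
Subtracting the expected shift leaves a residual of -151.1 − (-131) = -20.1 m north and 56.3 − (92) = -35.7 m east.
Residual distance = √((-20.1)² + (-35.7)²) = 41.0 m.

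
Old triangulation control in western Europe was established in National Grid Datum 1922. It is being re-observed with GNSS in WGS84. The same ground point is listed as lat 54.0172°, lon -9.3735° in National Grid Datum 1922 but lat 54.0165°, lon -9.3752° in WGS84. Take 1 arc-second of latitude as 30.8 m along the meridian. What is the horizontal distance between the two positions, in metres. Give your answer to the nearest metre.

Δφ = 54.0165° − 54.0172° = -0.0007°; Δλ = -9.3752° − -9.3735° = -0.0017°.
1° of latitude = 3600 × 30.80 = 110880 m.
ΔN = Δφ × 110880 = -77.6 m; ΔE = Δλ × 110880 × cos(54.0172°) = -0.0017 × 110880 × 0.587542 = -110.7 m.
Distance = √(ΔE² + ΔN²) = √((-110.7)² + (-77.6)²) = 135.2 m.

135 m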